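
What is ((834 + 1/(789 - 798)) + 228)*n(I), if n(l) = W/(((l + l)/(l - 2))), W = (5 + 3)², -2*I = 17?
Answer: 2140768/51 ≈ 41976.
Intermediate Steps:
I = -17/2 (I = -½*17 = -17/2 ≈ -8.5000)
W = 64 (W = 8² = 64)
n(l) = 32*(-2 + l)/l (n(l) = 64/(((l + l)/(l - 2))) = 64/(((2*l)/(-2 + l))) = 64/((2*l/(-2 + l))) = 64*((-2 + l)/(2*l)) = 32*(-2 + l)/l)
((834 + 1/(789 - 798)) + 228)*n(I) = ((834 + 1/(789 - 798)) + 228)*(32 - 64/(-17/2)) = ((834 + 1/(-9)) + 228)*(32 - 64*(-2/17)) = ((834 - ⅑) + 228)*(32 + 128/17) = (7505/9 + 228)*(672/17) = (9557/9)*(672/17) = 2140768/51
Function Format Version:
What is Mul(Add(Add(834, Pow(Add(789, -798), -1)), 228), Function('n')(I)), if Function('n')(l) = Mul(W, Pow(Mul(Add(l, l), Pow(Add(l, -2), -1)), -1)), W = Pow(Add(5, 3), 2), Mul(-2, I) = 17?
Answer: Rational(2140768, 51) ≈ 41976.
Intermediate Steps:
I = Rational(-17, 2) (I = Mul(Rational(-1, 2), 17) = Rational(-17, 2) ≈ -8.5000)
W = 64 (W = Pow(8, 2) = 64)
Function('n')(l) = Mul(32, Pow(l, -1), Add(-2, l)) (Function('n')(l) = Mul(64, Pow(Mul(Add(l, l), Pow(Add(l, -2), -1)), -1)) = Mul(64, Pow(Mul(Mul(2, l), Pow(Add(-2, l), -1)), -1)) = Mul(64, Pow(Mul(2, l, Pow(Add(-2, l), -1)), -1)) = Mul(64, Mul(Rational(1, 2), Pow(l, -1), Add(-2, l))) = Mul(32, Pow(l, -1), Add(-2, l)))
Mul(Add(Add(834, Pow(Add(789, -798), -1)), 228), Function('n')(I)) = Mul(Add(Add(834, Pow(Add(789, -798), -1)), 228), Add(32, Mul(-64, Pow(Rational(-17, 2), -1)))) = Mul(Add(Add(834, Pow(-9, -1)), 228), Add(32, Mul(-64, Rational(-2, 17)))) = Mul(Add(Add(834, Rational(-1, 9)), 228), Add(32, Rational(128, 17))) = Mul(Add(Rational(7505, 9), 228), Rational(672, 17)) = Mul(Rational(9557, 9), Rational(672, 17)) = Rational(2140768, 51)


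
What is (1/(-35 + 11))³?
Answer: -1/13824 ≈ -7.2338e-5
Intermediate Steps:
(1/(-35 + 11))³ = (1/(-24))³ = (-1/24)³ = -1/13824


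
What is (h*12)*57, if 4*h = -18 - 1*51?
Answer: -11799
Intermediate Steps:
h = -69/4 (h = (-18 - 1*51)/4 = (-18 - 51)/4 = (¼)*(-69) = -69/4 ≈ -17.250)
(h*12)*57 = -69/4*12*57 = -207*57 = -11799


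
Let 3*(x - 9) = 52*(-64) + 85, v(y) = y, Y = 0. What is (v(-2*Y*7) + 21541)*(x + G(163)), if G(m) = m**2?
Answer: 549230877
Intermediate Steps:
x = -1072 (x = 9 + (52*(-64) + 85)/3 = 9 + (-3328 + 85)/3 = 9 + (1/3)*(-3243) = 9 - 1081 = -1072)
(v(-2*Y*7) + 21541)*(x + G(163)) = (-2*0*7 + 21541)*(-1072 + 163**2) = (0*7 + 21541)*(-1072 + 26569) = (0 + 21541)*25497 = 21541*25497 = 549230877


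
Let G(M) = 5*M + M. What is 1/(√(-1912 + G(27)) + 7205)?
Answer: 1441/10382755 - I*√70/10382755 ≈ 0.00013879 - 8.0582e-7*I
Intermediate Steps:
G(M) = 6*M
1/(√(-1912 + G(27)) + 7205) = 1/(√(-1912 + 6*27) + 7205) = 1/(√(-1912 + 162) + 7205) = 1/(√(-1750) + 7205) = 1/(5*I*√70 + 7205) = 1/(7205 + 5*I*√70)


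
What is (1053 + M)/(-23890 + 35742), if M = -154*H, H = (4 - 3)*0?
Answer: 1053/11852 ≈ 0.088846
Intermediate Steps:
H = 0 (H = 1*0 = 0)
M = 0 (M = -154*0 = 0)
(1053 + M)/(-23890 + 35742) = (1053 + 0)/(-23890 + 35742) = 1053/11852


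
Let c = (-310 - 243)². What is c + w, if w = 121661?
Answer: 427470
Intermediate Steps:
c = 305809 (c = (-553)² = 305809)
c + w = 305809 + 121661 = 427470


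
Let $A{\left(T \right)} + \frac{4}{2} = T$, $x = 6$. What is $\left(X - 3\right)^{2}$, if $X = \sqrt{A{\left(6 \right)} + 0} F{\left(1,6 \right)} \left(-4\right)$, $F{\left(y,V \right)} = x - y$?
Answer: $1849$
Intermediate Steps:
$A{\left(T \right)} = -2 + T$
$F{\left(y,V \right)} = 6 - y$
$X = -40$ ($X = \sqrt{\left(-2 + 6\right) + 0} \left(6 - 1\right) \left(-4\right) = \sqrt{4 + 0} \left(6 - 1\right) \left(-4\right) = \sqrt{4} \cdot 5 \left(-4\right) = 2 \cdot 5 \left(-4\right) = 10 \left(-4\right) = -40$)
$\left(X - 3\right)^{2} = \left(-40 - 3\right)^{2} = \left(-43\right)^{2} = 1849$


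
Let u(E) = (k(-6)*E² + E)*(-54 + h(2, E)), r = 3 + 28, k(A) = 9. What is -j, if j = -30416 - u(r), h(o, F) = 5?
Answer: -394904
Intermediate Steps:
r = 31
u(E) = -441*E² - 49*E (u(E) = (9*E² + E)*(-54 + 5) = (E + 9*E²)*(-49) = -441*E² - 49*E)
j = 394904 (j = -30416 - 49*31*(-1 - 9*31) = -30416 - 49*31*(-1 - 279) = -30416 - 49*31*(-280) = -30416 - 1*(-425320) = -30416 + 425320 = 394904)
-j = -1*394904 = -394904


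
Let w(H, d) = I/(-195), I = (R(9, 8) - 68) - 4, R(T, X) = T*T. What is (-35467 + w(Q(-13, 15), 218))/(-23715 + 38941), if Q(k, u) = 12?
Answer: -1152679/494845 ≈ -2.3294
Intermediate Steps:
R(T, X) = T²
I = 9 (I = (9² - 68) - 4 = (81 - 68) - 4 = 13 - 4 = 9)
w(H, d) = -3/65 (w(H, d) = 9/(-195) = 9*(-1/195) = -3/65)
(-35467 + w(Q(-13, 15), 218))/(-23715 + 38941) = (-35467 - 3/65)/(-23715 + 38941) = -2305358/65/15226 = -2305358/65*1/15226 = -1152679/494845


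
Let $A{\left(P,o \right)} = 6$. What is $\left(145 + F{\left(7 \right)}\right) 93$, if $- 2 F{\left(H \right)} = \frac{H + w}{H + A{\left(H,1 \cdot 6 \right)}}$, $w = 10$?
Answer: $\frac{349029}{26} \approx 13424.0$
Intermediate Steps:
$F{\left(H \right)} = - \frac{10 + H}{2 \left(6 + H\right)}$ ($F{\left(H \right)} = - \frac{\left(H + 10\right) \frac{1}{H + 6}}{2} = - \frac{\left(10 + H\right) \frac{1}{6 + H}}{2} = - \frac{\frac{1}{6 + H} \left(10 + H\right)}{2} = - \frac{10 + H}{2 \left(6 + H\right)}$)
$\left(145 + F{\left(7 \right)}\right) 93 = \left(145 + \frac{-10 - 7}{2 \left(6 + 7\right)}\right) 93 = \left(145 + \frac{-10 - 7}{2 \cdot 13}\right) 93 = \left(145 + \frac{1}{2} \cdot \frac{1}{13} \left(-17\right)\right) 93 = \left(145 - \frac{17}{26}\right) 93 = \frac{3753}{26} \cdot 93 = \frac{349029}{26}$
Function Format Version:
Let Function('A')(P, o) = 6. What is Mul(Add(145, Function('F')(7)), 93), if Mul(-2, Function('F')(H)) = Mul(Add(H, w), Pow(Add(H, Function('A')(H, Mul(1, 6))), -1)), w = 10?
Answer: Rational(349029, 26) ≈ 13424.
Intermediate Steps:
Function('F')(H) = Mul(Rational(-1, 2), Pow(Add(6, H), -1), Add(10, H)) (Function('F')(H) = Mul(Rational(-1, 2), Mul(Add(H, 10), Pow(Add(H, 6), -1))) = Mul(Rational(-1, 2), Mul(Add(10, H), Pow(Add(6, H), -1))) = Mul(Rational(-1, 2), Mul(Pow(Add(6, H), -1), Add(10, H))) = Mul(Rational(-1, 2), Pow(Add(6, H), -1), Add(10, H)))
Mul(Add(145, Function('F')(7)), 93) = Mul(Add(145, Mul(Rational(1, 2), Pow(Add(6, 7), -1), Add(-10, Mul(-1, 7)))), 93) = Mul(Add(145, Mul(Rational(1, 2), Pow(13, -1), Add(-10, -7))), 93) = Mul(Add(145, Mul(Rational(1, 2), Rational(1, 13), -17)), 93) = Mul(Add(145, Rational(-17, 26)), 93) = Mul(Rational(3753, 26), 93) = Rational(349029, 26)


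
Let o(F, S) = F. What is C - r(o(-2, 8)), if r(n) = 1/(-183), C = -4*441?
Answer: -322811/183 ≈ -1764.0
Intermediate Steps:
C = -1764
r(n) = -1/183
C - r(o(-2, 8)) = -1764 - 1*(-1/183) = -1764 + 1/183 = -322811/183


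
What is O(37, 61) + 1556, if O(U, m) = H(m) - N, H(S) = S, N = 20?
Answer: 1597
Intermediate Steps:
O(U, m) = -20 + m (O(U, m) = m - 1*20 = m - 20 = -20 + m)
O(37, 61) + 1556 = (-20 + 61) + 1556 = 41 + 1556 = 1597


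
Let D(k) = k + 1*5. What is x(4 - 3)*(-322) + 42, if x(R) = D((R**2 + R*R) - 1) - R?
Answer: -1568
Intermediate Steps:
D(k) = 5 + k (D(k) = k + 5 = 5 + k)
x(R) = 4 - R + 2*R**2 (x(R) = (5 + ((R**2 + R*R) - 1)) - R = (5 + ((R**2 + R**2) - 1)) - R = (5 + (2*R**2 - 1)) - R = (5 + (-1 + 2*R**2)) - R = (4 + 2*R**2) - R = 4 - R + 2*R**2)
x(4 - 3)*(-322) + 42 = (4 - (4 - 3) + 2*(4 - 3)**2)*(-322) + 42 = (4 - 1*1 + 2*1**2)*(-322) + 42 = (4 - 1 + 2*1)*(-322) + 42 = (4 - 1 + 2)*(-322) + 42 = 5*(-322) + 42 = -1610 + 42 = -1568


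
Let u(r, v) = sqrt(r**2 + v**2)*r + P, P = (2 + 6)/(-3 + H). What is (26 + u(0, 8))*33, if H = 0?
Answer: 770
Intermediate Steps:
P = -8/3 (P = (2 + 6)/(-3 + 0) = 8/(-3) = 8*(-1/3) = -8/3 ≈ -2.6667)
u(r, v) = -8/3 + r*sqrt(r**2 + v**2) (u(r, v) = sqrt(r**2 + v**2)*r - 8/3 = r*sqrt(r**2 + v**2) - 8/3 = -8/3 + r*sqrt(r**2 + v**2))
(26 + u(0, 8))*33 = (26 + (-8/3 + 0*sqrt(0**2 + 8**2)))*33 = (26 + (-8/3 + 0*sqrt(0 + 64)))*33 = (26 + (-8/3 + 0*sqrt(64)))*33 = (26 + (-8/3 + 0*8))*33 = (26 + (-8/3 + 0))*33 = (26 - 8/3)*33 = (70/3)*33 = 770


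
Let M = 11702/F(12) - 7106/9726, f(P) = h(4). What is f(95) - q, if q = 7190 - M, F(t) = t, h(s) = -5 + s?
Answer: -60462301/9726 ≈ -6216.6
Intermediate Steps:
f(P) = -1 (f(P) = -5 + 4 = -1)
M = 9477365/9726 (M = 11702/12 - 7106/9726 = 11702*(1/12) - 7106*1/9726 = 5851/6 - 3553/4863 = 9477365/9726 ≈ 974.44)
q = 60452575/9726 (q = 7190 - 1*9477365/9726 = 7190 - 9477365/9726 = 60452575/9726 ≈ 6215.6)
f(95) - q = -1 - 1*60452575/9726 = -1 - 60452575/9726 = -60462301/9726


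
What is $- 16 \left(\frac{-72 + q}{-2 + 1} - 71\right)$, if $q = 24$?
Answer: $368$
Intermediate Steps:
$- 16 \left(\frac{-72 + q}{-2 + 1} - 71\right) = - 16 \left(\frac{-72 + 24}{-2 + 1} - 71\right) = - 16 \left(- \frac{48}{-1} - 71\right) = - 16 \left(\left(-48\right) \left(-1\right) - 71\right) = - 16 \left(48 - 71\right) = \left(-16\right) \left(-23\right) = 368$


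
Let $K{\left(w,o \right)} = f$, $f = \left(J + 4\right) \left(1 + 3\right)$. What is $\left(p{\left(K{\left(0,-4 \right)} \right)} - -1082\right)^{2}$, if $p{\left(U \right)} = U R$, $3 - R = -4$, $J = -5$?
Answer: $1110916$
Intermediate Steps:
$f = -4$ ($f = \left(-5 + 4\right) \left(1 + 3\right) = \left(-1\right) 4 = -4$)
$K{\left(w,o \right)} = -4$
$R = 7$ ($R = 3 - -4 = 3 + 4 = 7$)
$p{\left(U \right)} = 7 U$ ($p{\left(U \right)} = U 7 = 7 U$)
$\left(p{\left(K{\left(0,-4 \right)} \right)} - -1082\right)^{2} = \left(7 \left(-4\right) - -1082\right)^{2} = \left(-28 + 1082\right)^{2} = 1054^{2} = 1110916$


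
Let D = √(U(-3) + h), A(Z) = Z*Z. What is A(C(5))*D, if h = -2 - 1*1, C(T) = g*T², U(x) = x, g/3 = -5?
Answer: 140625*I*√6 ≈ 3.4446e+5*I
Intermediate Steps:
g = -15 (g = 3*(-5) = -15)
C(T) = -15*T²
h = -3 (h = -2 - 1 = -3)
A(Z) = Z²
D = I*√6 (D = √(-3 - 3) = √(-6) = I*√6 ≈ 2.4495*I)
A(C(5))*D = (-15*5²)²*(I*√6) = (-15*25)²*(I*√6) = (-375)²*(I*√6) = 140625*(I*√6) = 140625*I*√6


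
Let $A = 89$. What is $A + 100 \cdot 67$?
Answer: $6789$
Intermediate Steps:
$A + 100 \cdot 67 = 89 + 100 \cdot 67 = 89 + 6700 = 6789$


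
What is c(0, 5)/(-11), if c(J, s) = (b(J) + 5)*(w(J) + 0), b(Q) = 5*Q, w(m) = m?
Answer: 0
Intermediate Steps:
c(J, s) = J*(5 + 5*J) (c(J, s) = (5*J + 5)*(J + 0) = (5 + 5*J)*J = J*(5 + 5*J))
c(0, 5)/(-11) = (5*0*(1 + 0))/(-11) = -5*0/11 = -1/11*0 = 0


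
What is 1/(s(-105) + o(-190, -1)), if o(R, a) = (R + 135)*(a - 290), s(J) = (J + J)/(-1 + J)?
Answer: 53/848370 ≈ 6.2473e-5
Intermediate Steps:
s(J) = 2*J/(-1 + J) (s(J) = (2*J)/(-1 + J) = 2*J/(-1 + J))
o(R, a) = (-290 + a)*(135 + R) (o(R, a) = (135 + R)*(-290 + a) = (-290 + a)*(135 + R))
1/(s(-105) + o(-190, -1)) = 1/(2*(-105)/(-1 - 105) + (-39150 - 290*(-190) + 135*(-1) - 190*(-1))) = 1/(2*(-105)/(-106) + (-39150 + 55100 - 135 + 190)) = 1/(2*(-105)*(-1/106) + 16005) = 1/(105/53 + 16005) = 1/(848370/53) = 53/848370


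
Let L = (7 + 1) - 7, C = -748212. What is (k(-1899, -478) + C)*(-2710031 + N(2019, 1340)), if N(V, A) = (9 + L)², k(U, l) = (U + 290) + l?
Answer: 2033258519369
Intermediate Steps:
k(U, l) = 290 + U + l (k(U, l) = (290 + U) + l = 290 + U + l)
L = 1 (L = 8 - 7 = 1)
N(V, A) = 100 (N(V, A) = (9 + 1)² = 10² = 100)
(k(-1899, -478) + C)*(-2710031 + N(2019, 1340)) = ((290 - 1899 - 478) - 748212)*(-2710031 + 100) = (-2087 - 748212)*(-2709931) = -750299*(-2709931) = 2033258519369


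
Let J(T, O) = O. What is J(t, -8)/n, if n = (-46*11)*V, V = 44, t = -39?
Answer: 1/2783 ≈ 0.00035932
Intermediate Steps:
n = -22264 (n = -46*11*44 = -506*44 = -22264)
J(t, -8)/n = -8/(-22264) = -8*(-1/22264) = 1/2783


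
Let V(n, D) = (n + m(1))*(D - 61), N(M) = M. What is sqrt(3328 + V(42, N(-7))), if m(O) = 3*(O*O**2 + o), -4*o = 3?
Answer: sqrt(421) ≈ 20.518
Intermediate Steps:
o = -3/4 (o = -1/4*3 = -3/4 ≈ -0.75000)
m(O) = -9/4 + 3*O**3 (m(O) = 3*(O*O**2 - 3/4) = 3*(O**3 - 3/4) = 3*(-3/4 + O**3) = -9/4 + 3*O**3)
V(n, D) = (-61 + D)*(3/4 + n) (V(n, D) = (n + (-9/4 + 3*1**3))*(D - 61) = (n + (-9/4 + 3*1))*(-61 + D) = (n + (-9/4 + 3))*(-61 + D) = (n + 3/4)*(-61 + D) = (3/4 + n)*(-61 + D) = (-61 + D)*(3/4 + n))
sqrt(3328 + V(42, N(-7))) = sqrt(3328 + (-183/4 - 61*42 + (3/4)*(-7) - 7*42)) = sqrt(3328 + (-183/4 - 2562 - 21/4 - 294)) = sqrt(3328 - 2907) = sqrt(421)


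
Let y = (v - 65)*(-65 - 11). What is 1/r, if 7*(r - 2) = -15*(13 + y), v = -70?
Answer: -7/154081 ≈ -4.5431e-5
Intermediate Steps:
y = 10260 (y = (-70 - 65)*(-65 - 11) = -135*(-76) = 10260)
r = -154081/7 (r = 2 + (-15*(13 + 10260))/7 = 2 + (-15*10273)/7 = 2 + (⅐)*(-154095) = 2 - 154095/7 = -154081/7 ≈ -22012.)
1/r = 1/(-154081/7) = -7/154081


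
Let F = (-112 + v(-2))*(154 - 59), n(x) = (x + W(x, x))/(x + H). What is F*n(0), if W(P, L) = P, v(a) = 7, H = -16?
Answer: 0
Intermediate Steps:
n(x) = 2*x/(-16 + x) (n(x) = (x + x)/(x - 16) = (2*x)/(-16 + x) = 2*x/(-16 + x))
F = -9975 (F = (-112 + 7)*(154 - 59) = -105*95 = -9975)
F*n(0) = -19950*0/(-16 + 0) = -19950*0/(-16) = -19950*0*(-1)/16 = -9975*0 = 0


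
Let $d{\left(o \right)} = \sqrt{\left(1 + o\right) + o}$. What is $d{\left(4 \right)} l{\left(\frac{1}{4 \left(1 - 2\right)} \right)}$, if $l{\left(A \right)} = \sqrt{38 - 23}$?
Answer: $3 \sqrt{15} \approx 11.619$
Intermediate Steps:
$d{\left(o \right)} = \sqrt{1 + 2 o}$
$l{\left(A \right)} = \sqrt{15}$
$d{\left(4 \right)} l{\left(\frac{1}{4 \left(1 - 2\right)} \right)} = \sqrt{1 + 2 \cdot 4} \sqrt{15} = \sqrt{1 + 8} \sqrt{15} = \sqrt{9} \sqrt{15} = 3 \sqrt{15}$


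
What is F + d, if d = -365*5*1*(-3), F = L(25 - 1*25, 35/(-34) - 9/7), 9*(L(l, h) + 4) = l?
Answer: 5471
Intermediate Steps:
L(l, h) = -4 + l/9
F = -4 (F = -4 + (25 - 1*25)/9 = -4 + (25 - 25)/9 = -4 + (1/9)*0 = -4 + 0 = -4)
d = 5475 (d = -1825*(-3) = -365*(-15) = 5475)
F + d = -4 + 5475 = 5471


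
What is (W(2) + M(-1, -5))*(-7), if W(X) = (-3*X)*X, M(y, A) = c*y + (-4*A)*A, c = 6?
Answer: 826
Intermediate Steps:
M(y, A) = -4*A**2 + 6*y (M(y, A) = 6*y + (-4*A)*A = 6*y - 4*A**2 = -4*A**2 + 6*y)
W(X) = -3*X**2
(W(2) + M(-1, -5))*(-7) = (-3*2**2 + (-4*(-5)**2 + 6*(-1)))*(-7) = (-3*4 + (-4*25 - 6))*(-7) = (-12 + (-100 - 6))*(-7) = (-12 - 106)*(-7) = -118*(-7) = 826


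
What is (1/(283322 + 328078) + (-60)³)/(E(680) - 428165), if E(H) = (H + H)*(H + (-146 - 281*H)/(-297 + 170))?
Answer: -16771924799873/197567799057000 ≈ -0.084892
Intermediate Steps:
E(H) = 2*H*(146/127 + 408*H/127) (E(H) = (2*H)*(H + (-146 - 281*H)/(-127)) = (2*H)*(H + (-146 - 281*H)*(-1/127)) = (2*H)*(H + (146/127 + 281*H/127)) = (2*H)*(146/127 + 408*H/127) = 2*H*(146/127 + 408*H/127))
(1/(283322 + 328078) + (-60)³)/(E(680) - 428165) = (1/(283322 + 328078) + (-60)³)/((4/127)*680*(73 + 204*680) - 428165) = (1/611400 - 216000)/((4/127)*680*(73 + 138720) - 428165) = (1/611400 - 216000)/((4/127)*680*138793 - 428165) = -132062399999/(611400*(377516960/127 - 428165)) = -132062399999/(611400*323140005/127) = -132062399999/611400*127/323140005 = -16771924799873/197567799057000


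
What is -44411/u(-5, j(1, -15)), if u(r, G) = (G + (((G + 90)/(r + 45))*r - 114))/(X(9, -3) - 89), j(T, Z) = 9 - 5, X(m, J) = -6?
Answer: -16876180/487 ≈ -34653.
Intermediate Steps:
j(T, Z) = 4
u(r, G) = 6/5 - G/95 - r*(90 + G)/(95*(45 + r)) (u(r, G) = (G + (((G + 90)/(r + 45))*r - 114))/(-6 - 89) = (G + (((90 + G)/(45 + r))*r - 114))/(-95) = (G + (((90 + G)/(45 + r))*r - 114))*(-1/95) = (G + (r*(90 + G)/(45 + r) - 114))*(-1/95) = (G + (-114 + r*(90 + G)/(45 + r)))*(-1/95) = (-114 + G + r*(90 + G)/(45 + r))*(-1/95) = 6/5 - G/95 - r*(90 + G)/(95*(45 + r)))
-44411/u(-5, j(1, -15)) = -44411*95*(45 - 5)/(5130 - 45*4 + 24*(-5) - 2*4*(-5)) = -44411*3800/(5130 - 180 - 120 + 40) = -44411/((1/95)*(1/40)*4870) = -44411/487/380 = -44411*380/487 = -16876180/487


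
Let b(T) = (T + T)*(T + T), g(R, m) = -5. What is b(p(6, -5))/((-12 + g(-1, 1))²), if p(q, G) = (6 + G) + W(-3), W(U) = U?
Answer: 16/289 ≈ 0.055363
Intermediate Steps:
p(q, G) = 3 + G (p(q, G) = (6 + G) - 3 = 3 + G)
b(T) = 4*T² (b(T) = (2*T)*(2*T) = 4*T²)
b(p(6, -5))/((-12 + g(-1, 1))²) = (4*(3 - 5)²)/((-12 - 5)²) = (4*(-2)²)/((-17)²) = (4*4)/289 = 16*(1/289) = 16/289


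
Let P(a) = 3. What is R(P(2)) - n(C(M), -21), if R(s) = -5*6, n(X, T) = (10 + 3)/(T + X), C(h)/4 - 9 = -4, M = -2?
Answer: -17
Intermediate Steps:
C(h) = 20 (C(h) = 36 + 4*(-4) = 36 - 16 = 20)
n(X, T) = 13/(T + X)
R(s) = -30
R(P(2)) - n(C(M), -21) = -30 - 13/(-21 + 20) = -30 - 13/(-1) = -30 - 13*(-1) = -30 - 1*(-13) = -30 + 13 = -17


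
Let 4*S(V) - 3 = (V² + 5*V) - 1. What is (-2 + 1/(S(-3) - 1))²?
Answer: 25/4 ≈ 6.2500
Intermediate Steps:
S(V) = ½ + V²/4 + 5*V/4 (S(V) = ¾ + ((V² + 5*V) - 1)/4 = ¾ + (-1 + V² + 5*V)/4 = ¾ + (-¼ + V²/4 + 5*V/4) = ½ + V²/4 + 5*V/4)
(-2 + 1/(S(-3) - 1))² = (-2 + 1/((½ + (¼)*(-3)² + (5/4)*(-3)) - 1))² = (-2 + 1/((½ + (¼)*9 - 15/4) - 1))² = (-2 + 1/((½ + 9/4 - 15/4) - 1))² = (-2 + 1/(-1 - 1))² = (-2 + 1/(-2))² = (-2 - ½)² = (-5/2)² = 25/4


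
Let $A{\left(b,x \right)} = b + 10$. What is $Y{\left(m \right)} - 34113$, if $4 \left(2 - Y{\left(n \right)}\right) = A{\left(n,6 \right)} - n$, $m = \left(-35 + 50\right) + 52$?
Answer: $- \frac{68227}{2} \approx -34114.0$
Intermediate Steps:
$A{\left(b,x \right)} = 10 + b$
$m = 67$ ($m = 15 + 52 = 67$)
$Y{\left(n \right)} = - \frac{1}{2}$ ($Y{\left(n \right)} = 2 - \frac{\left(10 + n\right) - n}{4} = 2 - \frac{5}{2} = - \frac{1}{2}$)
$Y{\left(m \right)} - 34113 = - \frac{1}{2} - 34113 = - \frac{68227}{2}$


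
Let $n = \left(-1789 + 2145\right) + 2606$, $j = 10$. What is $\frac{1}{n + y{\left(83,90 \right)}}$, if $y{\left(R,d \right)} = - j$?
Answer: $\frac{1}{2952} \approx 0.00033875$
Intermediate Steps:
$y{\left(R,d \right)} = -10$ ($y{\left(R,d \right)} = \left(-1\right) 10 = -10$)
$n = 2962$ ($n = 356 + 2606 = 2962$)
$\frac{1}{n + y{\left(83,90 \right)}} = \frac{1}{2962 - 10} = \frac{1}{2952}$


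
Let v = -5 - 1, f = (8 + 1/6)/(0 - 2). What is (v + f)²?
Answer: 14641/144 ≈ 101.67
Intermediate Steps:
f = -49/12 (f = (8 + ⅙)/(-2) = (49/6)*(-½) = -49/12 ≈ -4.0833)
v = -6
(v + f)² = (-6 - 49/12)² = (-121/12)² = 14641/144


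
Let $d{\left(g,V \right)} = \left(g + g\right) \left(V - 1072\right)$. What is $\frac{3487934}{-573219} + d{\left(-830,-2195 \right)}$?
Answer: $\frac{3108689257246}{573219} \approx 5.4232 \cdot 10^{6}$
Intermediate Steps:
$d{\left(g,V \right)} = 2 g \left(-1072 + V\right)$
$\frac{3487934}{-573219} + d{\left(-830,-2195 \right)} = \frac{3487934}{-573219} + 2 \left(-830\right) \left(-1072 - 2195\right) = 3487934 \left(- \frac{1}{573219}\right) + 2 \left(-830\right) \left(-3267\right) = - \frac{3487934}{573219} + 5423220 = \frac{3108689257246}{573219}$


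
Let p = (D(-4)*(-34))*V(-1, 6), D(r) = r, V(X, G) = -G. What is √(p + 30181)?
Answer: √29365 ≈ 171.36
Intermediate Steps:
p = -816 (p = (-4*(-34))*(-1*6) = 136*(-6) = -816)
√(p + 30181) = √(-816 + 30181) = √29365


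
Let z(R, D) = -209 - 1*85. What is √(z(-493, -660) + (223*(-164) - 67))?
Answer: I*√36933 ≈ 192.18*I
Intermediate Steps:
z(R, D) = -294 (z(R, D) = -209 - 85 = -294)
√(z(-493, -660) + (223*(-164) - 67)) = √(-294 + (223*(-164) - 67)) = √(-294 + (-36572 - 67)) = √(-294 - 36639) = √(-36933) = I*√36933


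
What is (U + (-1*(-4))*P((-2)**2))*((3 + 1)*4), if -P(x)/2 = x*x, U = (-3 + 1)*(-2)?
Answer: -1984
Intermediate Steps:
U = 4 (U = -2*(-2) = 4)
P(x) = -2*x**2 (P(x) = -2*x*x = -2*x**2)
(U + (-1*(-4))*P((-2)**2))*((3 + 1)*4) = (4 + (-1*(-4))*(-2*((-2)**2)**2))*((3 + 1)*4) = (4 + 4*(-2*4**2))*(4*4) = (4 + 4*(-2*16))*16 = (4 + 4*(-32))*16 = (4 - 128)*16 = -124*16 = -1984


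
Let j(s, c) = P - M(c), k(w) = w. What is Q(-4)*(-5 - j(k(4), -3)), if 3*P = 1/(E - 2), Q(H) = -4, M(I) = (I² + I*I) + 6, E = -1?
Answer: -688/9 ≈ -76.444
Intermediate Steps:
M(I) = 6 + 2*I² (M(I) = (I² + I²) + 6 = 2*I² + 6 = 6 + 2*I²)
P = -⅑ (P = 1/(3*(-1 - 2)) = (⅓)/(-3) = (⅓)*(-⅓) = -⅑ ≈ -0.11111)
j(s, c) = -55/9 - 2*c² (j(s, c) = -⅑ - (6 + 2*c²) = -⅑ + (-6 - 2*c²) = -55/9 - 2*c²)
Q(-4)*(-5 - j(k(4), -3)) = -4*(-5 - (-55/9 - 2*(-3)²)) = -4*(-5 - (-55/9 - 2*9)) = -4*(-5 - (-55/9 - 18)) = -4*(-5 - 1*(-217/9)) = -4*(-5 + 217/9) = -4*172/9 = -688/9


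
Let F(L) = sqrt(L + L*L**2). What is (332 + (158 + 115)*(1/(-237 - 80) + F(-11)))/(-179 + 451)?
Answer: 104971/86224 + 273*I*sqrt(1342)/272 ≈ 1.2174 + 36.768*I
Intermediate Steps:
F(L) = sqrt(L + L**3)
(332 + (158 + 115)*(1/(-237 - 80) + F(-11)))/(-179 + 451) = (332 + (158 + 115)*(1/(-237 - 80) + sqrt(-11 + (-11)**3)))/(-179 + 451) = (332 + 273*(1/(-317) + sqrt(-11 - 1331)))/272 = (332 + 273*(-1/317 + sqrt(-1342)))*(1/272) = (332 + 273*(-1/317 + I*sqrt(1342)))*(1/272) = (332 + (-273/317 + 273*I*sqrt(1342)))*(1/272) = (104971/317 + 273*I*sqrt(1342))*(1/272) = 104971/86224 + 273*I*sqrt(1342)/272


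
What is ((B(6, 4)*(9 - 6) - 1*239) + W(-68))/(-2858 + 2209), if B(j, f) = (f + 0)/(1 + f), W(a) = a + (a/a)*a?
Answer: 1863/3245 ≈ 0.57411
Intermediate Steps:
W(a) = 2*a (W(a) = a + 1*a = a + a = 2*a)
B(j, f) = f/(1 + f)
((B(6, 4)*(9 - 6) - 1*239) + W(-68))/(-2858 + 2209) = (((4/(1 + 4))*(9 - 6) - 1*239) + 2*(-68))/(-2858 + 2209) = (((4/5)*3 - 239) - 136)/(-649) = (((4*(⅕))*3 - 239) - 136)*(-1/649) = (((⅘)*3 - 239) - 136)*(-1/649) = ((12/5 - 239) - 136)*(-1/649) = (-1183/5 - 136)*(-1/649) = -1863/5*(-1/649) = 1863/3245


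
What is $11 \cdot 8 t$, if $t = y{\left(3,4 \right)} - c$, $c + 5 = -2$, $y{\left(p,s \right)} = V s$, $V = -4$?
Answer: $-792$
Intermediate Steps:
$y{\left(p,s \right)} = - 4 s$
$c = -7$ ($c = -5 - 2 = -7$)
$t = -9$ ($t = \left(-4\right) 4 - -7 = -16 + 7 = -9$)
$11 \cdot 8 t = 11 \cdot 8 \left(-9\right) = 88 \left(-9\right) = -792$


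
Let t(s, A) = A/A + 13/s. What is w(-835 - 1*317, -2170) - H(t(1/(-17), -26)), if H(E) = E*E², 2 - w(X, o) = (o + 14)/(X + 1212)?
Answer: 159720569/15 ≈ 1.0648e+7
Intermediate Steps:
w(X, o) = 2 - (14 + o)/(1212 + X) (w(X, o) = 2 - (o + 14)/(X + 1212) = 2 - (14 + o)/(1212 + X))
t(s, A) = 1 + 13/s
H(E) = E³
w(-835 - 1*317, -2170) - H(t(1/(-17), -26)) = (2410 - 1*(-2170) + 2*(-835 - 1*317))/(1212 + (-835 - 1*317)) - ((13 + 1/(-17))/(1/(-17)))³ = (2410 + 2170 + 2*(-835 - 317))/(1212 + (-835 - 317)) - ((13 - 1/17)/(-1/17))³ = (2410 + 2170 + 2*(-1152))/(1212 - 1152) - (-17*220/17)³ = (2410 + 2170 - 2304)/60 - 1*(-220)³ = (1/60)*2276 - 1*(-10648000) = 569/15 + 10648000 = 159720569/15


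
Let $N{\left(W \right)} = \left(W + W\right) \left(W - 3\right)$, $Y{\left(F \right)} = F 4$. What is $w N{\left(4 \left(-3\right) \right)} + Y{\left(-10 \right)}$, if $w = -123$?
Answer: $-44320$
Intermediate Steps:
$Y{\left(F \right)} = 4 F$
$N{\left(W \right)} = 2 W \left(-3 + W\right)$
$w N{\left(4 \left(-3\right) \right)} + Y{\left(-10 \right)} = - 123 \cdot 2 \cdot 4 \left(-3\right) \left(-3 + 4 \left(-3\right)\right) + 4 \left(-10\right) = - 123 \cdot 2 \left(-12\right) \left(-3 - 12\right) - 40 = - 123 \cdot 2 \left(-12\right) \left(-15\right) - 40 = \left(-123\right) 360 - 40 = -44280 - 40 = -44320$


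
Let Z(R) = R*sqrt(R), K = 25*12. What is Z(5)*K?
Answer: 1500*sqrt(5) ≈ 3354.1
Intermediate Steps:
K = 300
Z(R) = R**(3/2)
Z(5)*K = 5**(3/2)*300 = (5*sqrt(5))*300 = 1500*sqrt(5)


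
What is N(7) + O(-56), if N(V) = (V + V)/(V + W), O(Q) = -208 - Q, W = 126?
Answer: -2886/19 ≈ -151.89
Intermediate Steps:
N(V) = 2*V/(126 + V) (N(V) = (V + V)/(V + 126) = (2*V)/(126 + V) = 2*V/(126 + V))
N(7) + O(-56) = 2*7/(126 + 7) + (-208 - 1*(-56)) = 2*7/133 + (-208 + 56) = 2*7*(1/133) - 152 = 2/19 - 152 = -2886/19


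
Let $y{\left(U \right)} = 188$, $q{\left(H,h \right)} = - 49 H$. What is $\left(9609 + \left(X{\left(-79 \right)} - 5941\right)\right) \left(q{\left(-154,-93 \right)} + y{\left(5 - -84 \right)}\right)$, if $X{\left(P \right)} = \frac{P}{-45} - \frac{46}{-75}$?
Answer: $\frac{2128997474}{75} \approx 2.8387 \cdot 10^{7}$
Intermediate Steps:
$X{\left(P \right)} = \frac{46}{75} - \frac{P}{45}$ ($X{\left(P \right)} = P \left(- \frac{1}{45}\right) - - \frac{46}{75} = - \frac{P}{45} + \frac{46}{75} = \frac{46}{75} - \frac{P}{45}$)
$\left(9609 + \left(X{\left(-79 \right)} - 5941\right)\right) \left(q{\left(-154,-93 \right)} + y{\left(5 - -84 \right)}\right) = \left(9609 + \left(\left(\frac{46}{75} - - \frac{79}{45}\right) - 5941\right)\right) \left(\left(-49\right) \left(-154\right) + 188\right) = \left(9609 + \left(\left(\frac{46}{75} + \frac{79}{45}\right) - 5941\right)\right) \left(7546 + 188\right) = \left(9609 + \left(\frac{533}{225} - 5941\right)\right) 7734 = \left(9609 - \frac{1336192}{225}\right) 7734 = \frac{825833}{225} \cdot 7734 = \frac{2128997474}{75}$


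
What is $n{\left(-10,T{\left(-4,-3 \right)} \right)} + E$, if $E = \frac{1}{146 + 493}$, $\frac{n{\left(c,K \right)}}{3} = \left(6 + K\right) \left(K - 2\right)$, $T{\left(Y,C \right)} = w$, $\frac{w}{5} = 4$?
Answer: $\frac{897157}{639} \approx 1404.0$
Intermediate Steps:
$w = 20$ ($w = 5 \cdot 4 = 20$)
$T{\left(Y,C \right)} = 20$
$n{\left(c,K \right)} = 3 \left(-2 + K\right) \left(6 + K\right)$ ($n{\left(c,K \right)} = 3 \left(6 + K\right) \left(K - 2\right) = 3 \left(6 + K\right) \left(-2 + K\right) = 3 \left(-2 + K\right) \left(6 + K\right)$)
$E = \frac{1}{639} \approx 0.0015649$
$n{\left(-10,T{\left(-4,-3 \right)} \right)} + E = \left(-36 + 3 \cdot 20^{2} + 12 \cdot 20\right) + \frac{1}{639} = \left(-36 + 3 \cdot 400 + 240\right) + \frac{1}{639} = \left(-36 + 1200 + 240\right) + \frac{1}{639} = 1404 + \frac{1}{639} = \frac{897157}{639}$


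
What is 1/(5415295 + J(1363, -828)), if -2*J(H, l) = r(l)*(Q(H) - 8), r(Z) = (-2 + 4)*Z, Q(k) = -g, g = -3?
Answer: 1/5411155 ≈ 1.8480e-7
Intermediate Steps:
Q(k) = 3 (Q(k) = -1*(-3) = 3)
r(Z) = 2*Z
J(H, l) = 5*l (J(H, l) = -2*l*(3 - 8)/2 = -2*l*(-5)/2 = -(-5)*l = 5*l)
1/(5415295 + J(1363, -828)) = 1/(5415295 + 5*(-828)) = 1/(5415295 - 4140) = 1/5411155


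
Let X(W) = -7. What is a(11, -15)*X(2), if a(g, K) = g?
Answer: -77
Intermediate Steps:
a(11, -15)*X(2) = 11*(-7) = -77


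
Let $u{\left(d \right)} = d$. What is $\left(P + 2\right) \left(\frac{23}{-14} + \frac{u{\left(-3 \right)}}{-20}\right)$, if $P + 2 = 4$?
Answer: $- \frac{209}{35} \approx -5.9714$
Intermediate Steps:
$P = 2$ ($P = -2 + 4 = 2$)
$\left(P + 2\right) \left(\frac{23}{-14} + \frac{u{\left(-3 \right)}}{-20}\right) = \left(2 + 2\right) \left(\frac{23}{-14} - \frac{3}{-20}\right) = 4 \left(23 \left(- \frac{1}{14}\right) - - \frac{3}{20}\right) = 4 \left(- \frac{23}{14} + \frac{3}{20}\right) = 4 \left(- \frac{209}{140}\right) = - \frac{209}{35}$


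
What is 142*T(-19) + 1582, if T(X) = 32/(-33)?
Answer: 47662/33 ≈ 1444.3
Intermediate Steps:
T(X) = -32/33 (T(X) = 32*(-1/33) = -32/33)
142*T(-19) + 1582 = 142*(-32/33) + 1582 = -4544/33 + 1582 = 47662/33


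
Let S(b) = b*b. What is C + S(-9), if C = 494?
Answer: 575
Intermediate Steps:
S(b) = b**2
C + S(-9) = 494 + (-9)**2 = 494 + 81 = 575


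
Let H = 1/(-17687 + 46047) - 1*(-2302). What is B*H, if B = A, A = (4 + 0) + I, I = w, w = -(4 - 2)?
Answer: 65284721/14180 ≈ 4604.0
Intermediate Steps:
w = -2 (w = -1*2 = -2)
I = -2
A = 2 (A = (4 + 0) - 2 = 4 - 2 = 2)
B = 2
H = 65284721/28360 (H = 1/28360 + 2302 = 65284721/28360 ≈ 2302.0)
B*H = 2*(65284721/28360) = 65284721/14180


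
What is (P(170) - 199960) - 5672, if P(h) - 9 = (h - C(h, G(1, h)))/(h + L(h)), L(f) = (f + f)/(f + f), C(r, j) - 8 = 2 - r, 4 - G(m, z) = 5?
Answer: -11720401/57 ≈ -2.0562e+5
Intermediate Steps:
G(m, z) = -1 (G(m, z) = 4 - 1*5 = 4 - 5 = -1)
C(r, j) = 10 - r (C(r, j) = 8 + (2 - r) = 10 - r)
L(f) = 1 (L(f) = (2*f)/((2*f)) = (2*f)*(1/(2*f)) = 1)
P(h) = 9 + (-10 + 2*h)/(1 + h) (P(h) = 9 + (h - (10 - h))/(h + 1) = 9 + (h + (-10 + h))/(1 + h) = 9 + (-10 + 2*h)/(1 + h))
(P(170) - 199960) - 5672 = ((-1 + 11*170)/(1 + 170) - 199960) - 5672 = ((-1 + 1870)/171 - 199960) - 5672 = ((1/171)*1869 - 199960) - 5672 = (623/57 - 199960) - 5672 = -11397097/57 - 5672 = -11720401/57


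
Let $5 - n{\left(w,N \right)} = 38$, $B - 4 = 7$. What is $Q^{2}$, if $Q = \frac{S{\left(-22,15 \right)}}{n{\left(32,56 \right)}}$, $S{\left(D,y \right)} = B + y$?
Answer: $\frac{676}{1089} \approx 0.62075$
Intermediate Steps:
$B = 11$ ($B = 4 + 7 = 11$)
$S{\left(D,y \right)} = 11 + y$
$n{\left(w,N \right)} = -33$ ($n{\left(w,N \right)} = 5 - 38 = -33$)
$Q = - \frac{26}{33}$ ($Q = \frac{11 + 15}{-33} = 26 \left(- \frac{1}{33}\right) = - \frac{26}{33} \approx -0.78788$)
$Q^{2} = \left(- \frac{26}{33}\right)^{2} = \frac{676}{1089}$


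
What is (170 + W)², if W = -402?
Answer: 53824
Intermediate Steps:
(170 + W)² = (170 - 402)² = (-232)² = 53824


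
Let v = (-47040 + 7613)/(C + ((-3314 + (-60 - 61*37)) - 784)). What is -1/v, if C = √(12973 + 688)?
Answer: -6415/39427 + √13661/39427 ≈ -0.15974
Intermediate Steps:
C = √13661 ≈ 116.88
v = -39427/(-6415 + √13661) (v = (-47040 + 7613)/(√13661 + ((-3314 + (-60 - 61*37)) - 784)) = -39427/(√13661 + ((-3314 + (-60 - 2257)) - 784)) = -39427/(√13661 + ((-3314 - 2317) - 784)) = -39427/(√13661 + (-5631 - 784)) = -39427/(√13661 - 6415) = -39427/(-6415 + √13661) ≈ 6.2601)
-1/v = -1/(252924205/41138564 + 39427*√13661/41138564)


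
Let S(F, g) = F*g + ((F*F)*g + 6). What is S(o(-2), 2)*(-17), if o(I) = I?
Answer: -170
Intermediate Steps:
S(F, g) = 6 + F*g + g*F**2 (S(F, g) = F*g + (F**2*g + 6) = F*g + (g*F**2 + 6) = F*g + (6 + g*F**2) = 6 + F*g + g*F**2)
S(o(-2), 2)*(-17) = (6 - 2*2 + 2*(-2)**2)*(-17) = (6 - 4 + 2*4)*(-17) = (6 - 4 + 8)*(-17) = 10*(-17) = -170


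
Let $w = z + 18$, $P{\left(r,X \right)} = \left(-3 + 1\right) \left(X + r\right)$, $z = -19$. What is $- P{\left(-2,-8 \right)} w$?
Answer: $20$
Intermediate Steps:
$P{\left(r,X \right)} = - 2 X - 2 r$ ($P{\left(r,X \right)} = - 2 \left(X + r\right) = - 2 X - 2 r$)
$w = -1$ ($w = -19 + 18 = -1$)
$- P{\left(-2,-8 \right)} w = - \left(\left(-2\right) \left(-8\right) - -4\right) \left(-1\right) = - \left(16 + 4\right) \left(-1\right) = - 20 \left(-1\right) = \left(-1\right) \left(-20\right) = 20$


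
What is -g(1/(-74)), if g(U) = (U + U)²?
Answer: -1/1369 ≈ -0.00073046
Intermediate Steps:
g(U) = 4*U² (g(U) = (2*U)² = 4*U²)
-g(1/(-74)) = -4*(1/(-74))² = -4*(-1/74)² = -4/5476 = -1*1/1369 = -1/1369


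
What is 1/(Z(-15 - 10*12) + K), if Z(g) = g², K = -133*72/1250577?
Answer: 138953/2532417361 ≈ 5.4870e-5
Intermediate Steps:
K = -1064/138953 (K = -9576*1/1250577 = -1064/138953 ≈ -0.0076573)
1/(Z(-15 - 10*12) + K) = 1/((-15 - 10*12)² - 1064/138953) = 1/((-15 - 120)² - 1064/138953) = 1/((-135)² - 1064/138953) = 1/(18225 - 1064/138953) = 1/(2532417361/138953) = 138953/2532417361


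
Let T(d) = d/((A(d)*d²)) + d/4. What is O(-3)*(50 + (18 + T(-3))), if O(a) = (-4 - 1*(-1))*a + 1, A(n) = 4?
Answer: 2015/3 ≈ 671.67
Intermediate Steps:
T(d) = d/4 + 1/(4*d) (T(d) = d/((4*d²)) + d/4 = d*(1/(4*d²)) + d*(¼) = 1/(4*d) + d/4 = d/4 + 1/(4*d))
O(a) = 1 - 3*a (O(a) = (-4 + 1)*a + 1 = -3*a + 1 = 1 - 3*a)
O(-3)*(50 + (18 + T(-3))) = (1 - 3*(-3))*(50 + (18 + (¼)*(1 + (-3)²)/(-3))) = (1 + 9)*(50 + (18 + (¼)*(-⅓)*(1 + 9))) = 10*(50 + (18 + (¼)*(-⅓)*10)) = 10*(50 + (18 - ⅚)) = 10*(50 + 103/6) = 10*(403/6) = 2015/3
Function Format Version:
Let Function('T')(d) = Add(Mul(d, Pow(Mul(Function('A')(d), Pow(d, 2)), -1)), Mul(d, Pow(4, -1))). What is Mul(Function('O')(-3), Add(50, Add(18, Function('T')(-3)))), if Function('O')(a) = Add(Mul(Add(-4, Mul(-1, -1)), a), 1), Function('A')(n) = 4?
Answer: Rational(2015, 3) ≈ 671.67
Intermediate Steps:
Function('T')(d) = Add(Mul(Rational(1, 4), d), Mul(Rational(1, 4), Pow(d, -1))) (Function('T')(d) = Add(Mul(d, Pow(Mul(4, Pow(d, 2)), -1)), Mul(d, Pow(4, -1))) = Add(Mul(d, Mul(Rational(1, 4), Pow(d, -2))), Mul(d, Rational(1, 4))) = Add(Mul(Rational(1, 4), Pow(d, -1)), Mul(Rational(1, 4), d)) = Add(Mul(Rational(1, 4), d), Mul(Rational(1, 4), Pow(d, -1))))
Function('O')(a) = Add(1, Mul(-3, a)) (Function('O')(a) = Add(Mul(Add(-4, 1), a), 1) = Add(Mul(-3, a), 1) = Add(1, Mul(-3, a)))
Mul(Function('O')(-3), Add(50, Add(18, Function('T')(-3)))) = Mul(Add(1, Mul(-3, -3)), Add(50, Add(18, Mul(Rational(1, 4), Pow(-3, -1), Add(1, Pow(-3, 2)))))) = Mul(Add(1, 9), Add(50, Add(18, Mul(Rational(1, 4), Rational(-1, 3), Add(1, 9))))) = Mul(10, Add(50, Add(18, Mul(Rational(1, 4), Rational(-1, 3), 10)))) = Mul(10, Add(50, Add(18, Rational(-5, 6)))) = Mul(10, Add(50, Rational(103, 6))) = Mul(10, Rational(403, 6)) = Rational(2015, 3)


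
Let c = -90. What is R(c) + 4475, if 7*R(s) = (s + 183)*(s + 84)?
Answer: 30767/7 ≈ 4395.3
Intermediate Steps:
R(s) = (84 + s)*(183 + s)/7 (R(s) = ((s + 183)*(s + 84))/7 = ((183 + s)*(84 + s))/7 = ((84 + s)*(183 + s))/7 = (84 + s)*(183 + s)/7)
R(c) + 4475 = (2196 + (⅐)*(-90)² + (267/7)*(-90)) + 4475 = (2196 + (⅐)*8100 - 24030/7) + 4475 = (2196 + 8100/7 - 24030/7) + 4475 = -558/7 + 4475 = 30767/7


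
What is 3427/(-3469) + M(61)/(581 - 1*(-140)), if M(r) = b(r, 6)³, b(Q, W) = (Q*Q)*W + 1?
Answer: 38609610192096360/2501149 ≈ 1.5437e+10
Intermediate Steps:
b(Q, W) = 1 + W*Q² (b(Q, W) = Q²*W + 1 = W*Q² + 1 = 1 + W*Q²)
M(r) = (1 + 6*r²)³
3427/(-3469) + M(61)/(581 - 1*(-140)) = 3427/(-3469) + (1 + 6*61²)³/(581 - 1*(-140)) = 3427*(-1/3469) + (1 + 6*3721)³/(581 + 140) = -3427/3469 + (1 + 22326)³/721 = -3427/3469 + 22327³*(1/721) = -3427/3469 + 11129896279783*(1/721) = -3427/3469 + 11129896279783/721 = 38609610192096360/2501149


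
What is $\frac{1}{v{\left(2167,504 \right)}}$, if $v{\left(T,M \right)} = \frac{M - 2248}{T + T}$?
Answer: $- \frac{2167}{872} \approx -2.4851$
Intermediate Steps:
$v{\left(T,M \right)} = \frac{-2248 + M}{2 T}$
$\frac{1}{v{\left(2167,504 \right)}} = \frac{1}{\frac{1}{2} \cdot \frac{1}{2167} \left(-2248 + 504\right)} = \frac{1}{\frac{1}{2} \cdot \frac{1}{2167} \left(-1744\right)} = \frac{1}{- \frac{872}{2167}} = - \frac{2167}{872}$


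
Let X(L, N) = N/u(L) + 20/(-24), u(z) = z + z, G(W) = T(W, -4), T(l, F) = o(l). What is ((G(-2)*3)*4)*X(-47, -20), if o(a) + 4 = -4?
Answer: 2800/47 ≈ 59.574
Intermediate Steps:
o(a) = -8 (o(a) = -4 - 4 = -8)
T(l, F) = -8
G(W) = -8
u(z) = 2*z
X(L, N) = -⅚ + N/(2*L) (X(L, N) = N/((2*L)) + 20/(-24) = N*(1/(2*L)) + 20*(-1/24) = N/(2*L) - ⅚ = -⅚ + N/(2*L))
((G(-2)*3)*4)*X(-47, -20) = (-8*3*4)*(-⅚ + (½)*(-20)/(-47)) = (-24*4)*(-⅚ + (½)*(-20)*(-1/47)) = -96*(-⅚ + 10/47) = -96*(-175/282) = 2800/47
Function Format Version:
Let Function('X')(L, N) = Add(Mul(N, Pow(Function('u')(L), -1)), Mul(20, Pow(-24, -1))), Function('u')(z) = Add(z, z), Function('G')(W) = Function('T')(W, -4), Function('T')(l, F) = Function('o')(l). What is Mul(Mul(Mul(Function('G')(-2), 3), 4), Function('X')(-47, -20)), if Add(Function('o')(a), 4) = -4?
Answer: Rational(2800, 47) ≈ 59.574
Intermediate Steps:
Function('o')(a) = -8 (Function('o')(a) = Add(-4, -4) = -8)
Function('T')(l, F) = -8
Function('G')(W) = -8
Function('u')(z) = Mul(2, z)
Function('X')(L, N) = Add(Rational(-5, 6), Mul(Rational(1, 2), N, Pow(L, -1))) (Function('X')(L, N) = Add(Mul(N, Pow(Mul(2, L), -1)), Mul(20, Pow(-24, -1))) = Add(Mul(N, Mul(Rational(1, 2), Pow(L, -1))), Mul(20, Rational(-1, 24))) = Add(Mul(Rational(1, 2), N, Pow(L, -1)), Rational(-5, 6)) = Add(Rational(-5, 6), Mul(Rational(1, 2), N, Pow(L, -1))))
Mul(Mul(Mul(Function('G')(-2), 3), 4), Function('X')(-47, -20)) = Mul(Mul(Mul(-8, 3), 4), Add(Rational(-5, 6), Mul(Rational(1, 2), -20, Pow(-47, -1)))) = Mul(Mul(-24, 4), Add(Rational(-5, 6), Mul(Rational(1, 2), -20, Rational(-1, 47)))) = Mul(-96, Add(Rational(-5, 6), Rational(10, 47))) = Mul(-96, Rational(-175, 282)) = Rational(2800, 47)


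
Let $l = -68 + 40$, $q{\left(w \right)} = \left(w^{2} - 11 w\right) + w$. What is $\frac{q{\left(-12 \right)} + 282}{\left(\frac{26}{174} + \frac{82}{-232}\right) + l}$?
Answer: $- \frac{14616}{755} \approx -19.359$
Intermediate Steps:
$q{\left(w \right)} = w^{2} - 10 w$
$l = -28$
$\frac{q{\left(-12 \right)} + 282}{\left(\frac{26}{174} + \frac{82}{-232}\right) + l} = \frac{- 12 \left(-10 - 12\right) + 282}{\left(\frac{26}{174} + \frac{82}{-232}\right) - 28} = \frac{\left(-12\right) \left(-22\right) + 282}{\left(26 \cdot \frac{1}{174} + 82 \left(- \frac{1}{232}\right)\right) - 28} = \frac{264 + 282}{\left(\frac{13}{87} - \frac{41}{116}\right) - 28} = \frac{546}{- \frac{71}{348} - 28} = \frac{546}{- \frac{9815}{348}} = 546 \left(- \frac{348}{9815}\right) = - \frac{14616}{755}$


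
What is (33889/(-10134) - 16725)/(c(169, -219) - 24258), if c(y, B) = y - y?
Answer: 169525039/245830572 ≈ 0.68960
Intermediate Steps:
c(y, B) = 0
(33889/(-10134) - 16725)/(c(169, -219) - 24258) = (33889/(-10134) - 16725)/(0 - 24258) = (33889*(-1/10134) - 16725)/(-24258) = (-33889/10134 - 16725)*(-1/24258) = -169525039/10134*(-1/24258) = 169525039/245830572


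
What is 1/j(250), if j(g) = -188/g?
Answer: -125/94 ≈ -1.3298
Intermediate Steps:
1/j(250) = 1/(-188/250) = 1/(-188*1/250) = 1/(-94/125) = -125/94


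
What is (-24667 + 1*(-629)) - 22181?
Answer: -47477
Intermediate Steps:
(-24667 + 1*(-629)) - 22181 = (-24667 - 629) - 22181 = -25296 - 22181 = -47477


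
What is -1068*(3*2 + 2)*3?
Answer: -25632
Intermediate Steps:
-1068*(3*2 + 2)*3 = -1068*(6 + 2)*3 = -8544*3 = -1068*24 = -25632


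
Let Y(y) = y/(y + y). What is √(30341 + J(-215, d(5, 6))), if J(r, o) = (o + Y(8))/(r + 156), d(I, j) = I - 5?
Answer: √422467966/118 ≈ 174.19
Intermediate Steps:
d(I, j) = -5 + I
Y(y) = ½ (Y(y) = y/((2*y)) = (1/(2*y))*y = ½)
J(r, o) = (½ + o)/(156 + r) (J(r, o) = (o + ½)/(r + 156) = (½ + o)/(156 + r))
√(30341 + J(-215, d(5, 6))) = √(30341 + (½ + (-5 + 5))/(156 - 215)) = √(30341 + (½ + 0)/(-59)) = √(30341 - 1/59*½) = √(30341 - 1/118) = √(3580237/118) = √422467966/118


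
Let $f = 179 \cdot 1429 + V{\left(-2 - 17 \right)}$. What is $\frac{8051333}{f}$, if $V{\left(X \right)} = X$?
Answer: $\frac{8051333}{255772} \approx 31.479$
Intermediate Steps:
$f = 255772$ ($f = 179 \cdot 1429 - 19 = 255791 - 19 = 255772$)
$\frac{8051333}{f} = \frac{8051333}{255772}$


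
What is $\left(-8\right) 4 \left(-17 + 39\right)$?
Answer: $-704$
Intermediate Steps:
$\left(-8\right) 4 \left(-17 + 39\right) = \left(-32\right) 22 = -704$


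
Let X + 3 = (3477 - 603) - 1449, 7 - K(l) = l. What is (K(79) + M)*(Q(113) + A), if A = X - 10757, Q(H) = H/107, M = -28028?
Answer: 28064369200/107 ≈ 2.6228e+8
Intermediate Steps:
K(l) = 7 - l
Q(H) = H/107 (Q(H) = H*(1/107) = H/107)
X = 1422 (X = -3 + ((3477 - 603) - 1449) = -3 + (2874 - 1449) = -3 + 1425 = 1422)
A = -9335 (A = 1422 - 10757 = -9335)
(K(79) + M)*(Q(113) + A) = ((7 - 1*79) - 28028)*((1/107)*113 - 9335) = ((7 - 79) - 28028)*(113/107 - 9335) = (-72 - 28028)*(-998732/107) = -28100*(-998732/107) = 28064369200/107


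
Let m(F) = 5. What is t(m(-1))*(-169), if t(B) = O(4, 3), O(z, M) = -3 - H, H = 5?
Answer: 1352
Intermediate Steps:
O(z, M) = -8 (O(z, M) = -3 - 1*5 = -3 - 5 = -8)
t(B) = -8
t(m(-1))*(-169) = -8*(-169) = 1352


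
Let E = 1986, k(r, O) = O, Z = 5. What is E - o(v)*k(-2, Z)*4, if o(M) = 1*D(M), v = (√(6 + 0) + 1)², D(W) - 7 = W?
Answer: 1706 - 40*√6 ≈ 1608.0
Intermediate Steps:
D(W) = 7 + W
v = (1 + √6)² (v = (√6 + 1)² = (1 + √6)² ≈ 11.899)
o(M) = 7 + M (o(M) = 1*(7 + M) = 7 + M)
E - o(v)*k(-2, Z)*4 = 1986 - (7 + (1 + √6)²)*5*4 = 1986 - (35 + 5*(1 + √6)²)*4 = 1986 - (140 + 20*(1 + √6)²) = 1986 + (-140 - 20*(1 + √6)²) = 1846 - 20*(1 + √6)²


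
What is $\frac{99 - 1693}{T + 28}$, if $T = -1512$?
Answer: $\frac{797}{742} \approx 1.0741$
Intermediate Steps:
$\frac{99 - 1693}{T + 28} = \frac{99 - 1693}{-1512 + 28} = - \frac{1594}{-1484} = \left(-1594\right) \left(- \frac{1}{1484}\right) = \frac{797}{742}$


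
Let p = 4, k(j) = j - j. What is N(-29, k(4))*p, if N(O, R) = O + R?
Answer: -116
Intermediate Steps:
k(j) = 0
N(-29, k(4))*p = (-29 + 0)*4 = -29*4 = -116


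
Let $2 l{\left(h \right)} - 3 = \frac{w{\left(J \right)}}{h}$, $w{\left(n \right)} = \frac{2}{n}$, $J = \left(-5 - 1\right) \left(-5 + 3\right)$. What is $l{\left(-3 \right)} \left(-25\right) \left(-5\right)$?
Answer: $\frac{6625}{36} \approx 184.03$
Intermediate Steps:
$J = 12$ ($J = \left(-6\right) \left(-2\right) = 12$)
$l{\left(h \right)} = \frac{3}{2} + \frac{1}{12 h}$ ($l{\left(h \right)} = \frac{3}{2} + \frac{\frac{2}{12} \frac{1}{h}}{2} = \frac{3}{2} + \frac{2 \cdot \frac{1}{12} \frac{1}{h}}{2} = \frac{3}{2} + \frac{\frac{1}{6} \frac{1}{h}}{2} = \frac{3}{2} + \frac{1}{12 h}$)
$l{\left(-3 \right)} \left(-25\right) \left(-5\right) = \frac{1 + 18 \left(-3\right)}{12 \left(-3\right)} \left(-25\right) \left(-5\right) = \frac{1}{12} \left(- \frac{1}{3}\right) \left(1 - 54\right) \left(-25\right) \left(-5\right) = \frac{1}{12} \left(- \frac{1}{3}\right) \left(-53\right) \left(-25\right) \left(-5\right) = \frac{53}{36} \left(-25\right) \left(-5\right) = \left(- \frac{1325}{36}\right) \left(-5\right) = \frac{6625}{36}$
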